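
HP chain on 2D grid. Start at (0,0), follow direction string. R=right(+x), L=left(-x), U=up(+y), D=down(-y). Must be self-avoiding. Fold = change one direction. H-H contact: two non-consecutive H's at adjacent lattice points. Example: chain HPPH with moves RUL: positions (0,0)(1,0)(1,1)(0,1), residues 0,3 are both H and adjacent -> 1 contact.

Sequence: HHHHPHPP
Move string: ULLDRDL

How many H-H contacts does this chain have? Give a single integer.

Positions: [(0, 0), (0, 1), (-1, 1), (-2, 1), (-2, 0), (-1, 0), (-1, -1), (-2, -1)]
H-H contact: residue 0 @(0,0) - residue 5 @(-1, 0)
H-H contact: residue 2 @(-1,1) - residue 5 @(-1, 0)

Answer: 2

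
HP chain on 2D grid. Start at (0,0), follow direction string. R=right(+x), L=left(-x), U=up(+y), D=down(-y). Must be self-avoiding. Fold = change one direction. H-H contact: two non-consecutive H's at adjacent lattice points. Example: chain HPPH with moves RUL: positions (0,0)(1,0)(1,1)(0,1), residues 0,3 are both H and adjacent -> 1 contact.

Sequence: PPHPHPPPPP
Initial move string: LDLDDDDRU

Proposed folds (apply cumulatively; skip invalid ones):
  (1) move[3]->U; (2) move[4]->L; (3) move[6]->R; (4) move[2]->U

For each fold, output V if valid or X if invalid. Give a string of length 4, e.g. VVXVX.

Answer: XVVX

Derivation:
Initial: LDLDDDDRU -> [(0, 0), (-1, 0), (-1, -1), (-2, -1), (-2, -2), (-2, -3), (-2, -4), (-2, -5), (-1, -5), (-1, -4)]
Fold 1: move[3]->U => LDLUDDDRU INVALID (collision), skipped
Fold 2: move[4]->L => LDLDLDDRU VALID
Fold 3: move[6]->R => LDLDLDRRU VALID
Fold 4: move[2]->U => LDUDLDRRU INVALID (collision), skipped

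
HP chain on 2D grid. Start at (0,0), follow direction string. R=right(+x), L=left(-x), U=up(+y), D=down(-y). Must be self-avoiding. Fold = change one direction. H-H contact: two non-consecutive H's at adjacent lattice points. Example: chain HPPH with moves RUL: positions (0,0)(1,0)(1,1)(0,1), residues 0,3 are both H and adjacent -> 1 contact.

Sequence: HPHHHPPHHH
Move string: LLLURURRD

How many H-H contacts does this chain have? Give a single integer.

Answer: 1

Derivation:
Positions: [(0, 0), (-1, 0), (-2, 0), (-3, 0), (-3, 1), (-2, 1), (-2, 2), (-1, 2), (0, 2), (0, 1)]
H-H contact: residue 0 @(0,0) - residue 9 @(0, 1)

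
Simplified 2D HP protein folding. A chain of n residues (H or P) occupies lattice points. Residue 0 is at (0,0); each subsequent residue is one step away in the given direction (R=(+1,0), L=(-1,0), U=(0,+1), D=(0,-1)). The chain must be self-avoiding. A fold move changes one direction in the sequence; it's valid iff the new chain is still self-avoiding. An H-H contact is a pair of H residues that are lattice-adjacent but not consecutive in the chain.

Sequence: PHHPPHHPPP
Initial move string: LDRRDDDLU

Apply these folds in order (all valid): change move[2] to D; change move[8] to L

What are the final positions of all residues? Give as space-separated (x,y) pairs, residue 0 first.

Answer: (0,0) (-1,0) (-1,-1) (-1,-2) (0,-2) (0,-3) (0,-4) (0,-5) (-1,-5) (-2,-5)

Derivation:
Initial moves: LDRRDDDLU
Fold: move[2]->D => LDDRDDDLU (positions: [(0, 0), (-1, 0), (-1, -1), (-1, -2), (0, -2), (0, -3), (0, -4), (0, -5), (-1, -5), (-1, -4)])
Fold: move[8]->L => LDDRDDDLL (positions: [(0, 0), (-1, 0), (-1, -1), (-1, -2), (0, -2), (0, -3), (0, -4), (0, -5), (-1, -5), (-2, -5)])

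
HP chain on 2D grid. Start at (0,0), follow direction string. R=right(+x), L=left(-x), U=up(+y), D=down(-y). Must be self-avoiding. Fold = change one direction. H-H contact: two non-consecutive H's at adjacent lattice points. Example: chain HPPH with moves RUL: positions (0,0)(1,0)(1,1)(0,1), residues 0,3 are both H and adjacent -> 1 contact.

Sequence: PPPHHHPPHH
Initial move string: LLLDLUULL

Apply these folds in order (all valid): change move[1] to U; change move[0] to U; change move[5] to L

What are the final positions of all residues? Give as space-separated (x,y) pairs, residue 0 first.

Initial moves: LLLDLUULL
Fold: move[1]->U => LULDLUULL (positions: [(0, 0), (-1, 0), (-1, 1), (-2, 1), (-2, 0), (-3, 0), (-3, 1), (-3, 2), (-4, 2), (-5, 2)])
Fold: move[0]->U => UULDLUULL (positions: [(0, 0), (0, 1), (0, 2), (-1, 2), (-1, 1), (-2, 1), (-2, 2), (-2, 3), (-3, 3), (-4, 3)])
Fold: move[5]->L => UULDLLULL (positions: [(0, 0), (0, 1), (0, 2), (-1, 2), (-1, 1), (-2, 1), (-3, 1), (-3, 2), (-4, 2), (-5, 2)])

Answer: (0,0) (0,1) (0,2) (-1,2) (-1,1) (-2,1) (-3,1) (-3,2) (-4,2) (-5,2)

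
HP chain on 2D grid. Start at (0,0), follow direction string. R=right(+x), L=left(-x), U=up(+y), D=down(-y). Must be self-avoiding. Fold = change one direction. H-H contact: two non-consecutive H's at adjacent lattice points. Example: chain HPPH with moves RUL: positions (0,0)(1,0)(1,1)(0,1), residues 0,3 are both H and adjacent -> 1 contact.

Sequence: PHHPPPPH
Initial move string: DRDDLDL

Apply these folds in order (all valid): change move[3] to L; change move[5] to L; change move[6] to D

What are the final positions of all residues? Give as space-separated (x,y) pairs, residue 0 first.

Initial moves: DRDDLDL
Fold: move[3]->L => DRDLLDL (positions: [(0, 0), (0, -1), (1, -1), (1, -2), (0, -2), (-1, -2), (-1, -3), (-2, -3)])
Fold: move[5]->L => DRDLLLL (positions: [(0, 0), (0, -1), (1, -1), (1, -2), (0, -2), (-1, -2), (-2, -2), (-3, -2)])
Fold: move[6]->D => DRDLLLD (positions: [(0, 0), (0, -1), (1, -1), (1, -2), (0, -2), (-1, -2), (-2, -2), (-2, -3)])

Answer: (0,0) (0,-1) (1,-1) (1,-2) (0,-2) (-1,-2) (-2,-2) (-2,-3)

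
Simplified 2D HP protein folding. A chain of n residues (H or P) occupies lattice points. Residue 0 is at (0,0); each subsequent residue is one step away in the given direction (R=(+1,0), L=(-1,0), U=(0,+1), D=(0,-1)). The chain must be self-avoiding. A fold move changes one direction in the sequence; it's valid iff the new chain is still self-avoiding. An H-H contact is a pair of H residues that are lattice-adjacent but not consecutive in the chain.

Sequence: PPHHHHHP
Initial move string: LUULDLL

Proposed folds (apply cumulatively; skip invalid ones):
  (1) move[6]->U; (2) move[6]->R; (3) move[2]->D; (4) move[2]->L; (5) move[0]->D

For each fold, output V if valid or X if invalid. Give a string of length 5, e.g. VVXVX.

Initial: LUULDLL -> [(0, 0), (-1, 0), (-1, 1), (-1, 2), (-2, 2), (-2, 1), (-3, 1), (-4, 1)]
Fold 1: move[6]->U => LUULDLU VALID
Fold 2: move[6]->R => LUULDLR INVALID (collision), skipped
Fold 3: move[2]->D => LUDLDLU INVALID (collision), skipped
Fold 4: move[2]->L => LULLDLU VALID
Fold 5: move[0]->D => DULLDLU INVALID (collision), skipped

Answer: VXXVX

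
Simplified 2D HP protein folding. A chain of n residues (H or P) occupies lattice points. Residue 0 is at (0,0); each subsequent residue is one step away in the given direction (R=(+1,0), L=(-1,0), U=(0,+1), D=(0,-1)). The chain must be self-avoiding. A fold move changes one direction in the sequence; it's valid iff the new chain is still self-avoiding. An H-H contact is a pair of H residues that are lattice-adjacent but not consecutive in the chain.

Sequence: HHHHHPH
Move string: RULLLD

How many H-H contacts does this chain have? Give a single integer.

Positions: [(0, 0), (1, 0), (1, 1), (0, 1), (-1, 1), (-2, 1), (-2, 0)]
H-H contact: residue 0 @(0,0) - residue 3 @(0, 1)

Answer: 1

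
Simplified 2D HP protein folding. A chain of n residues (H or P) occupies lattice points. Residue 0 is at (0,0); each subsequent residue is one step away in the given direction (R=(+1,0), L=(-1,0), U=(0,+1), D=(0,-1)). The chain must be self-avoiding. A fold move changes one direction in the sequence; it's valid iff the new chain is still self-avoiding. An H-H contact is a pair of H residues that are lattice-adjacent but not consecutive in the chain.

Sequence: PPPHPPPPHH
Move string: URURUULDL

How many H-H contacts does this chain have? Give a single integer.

Positions: [(0, 0), (0, 1), (1, 1), (1, 2), (2, 2), (2, 3), (2, 4), (1, 4), (1, 3), (0, 3)]
H-H contact: residue 3 @(1,2) - residue 8 @(1, 3)

Answer: 1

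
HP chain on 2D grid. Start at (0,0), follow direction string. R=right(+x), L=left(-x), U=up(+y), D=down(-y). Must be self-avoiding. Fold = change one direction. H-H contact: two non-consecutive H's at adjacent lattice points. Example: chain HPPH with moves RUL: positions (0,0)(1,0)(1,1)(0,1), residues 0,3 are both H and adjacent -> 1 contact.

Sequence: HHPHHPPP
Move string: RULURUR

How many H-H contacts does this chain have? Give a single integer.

Positions: [(0, 0), (1, 0), (1, 1), (0, 1), (0, 2), (1, 2), (1, 3), (2, 3)]
H-H contact: residue 0 @(0,0) - residue 3 @(0, 1)

Answer: 1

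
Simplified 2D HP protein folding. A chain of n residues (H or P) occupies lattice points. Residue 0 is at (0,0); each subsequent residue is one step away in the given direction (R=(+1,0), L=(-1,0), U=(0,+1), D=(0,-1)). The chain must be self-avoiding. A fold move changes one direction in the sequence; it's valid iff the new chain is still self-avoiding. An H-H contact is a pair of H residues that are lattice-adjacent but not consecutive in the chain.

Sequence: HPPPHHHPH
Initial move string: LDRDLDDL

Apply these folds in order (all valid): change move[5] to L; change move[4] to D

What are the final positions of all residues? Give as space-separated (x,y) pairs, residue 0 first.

Answer: (0,0) (-1,0) (-1,-1) (0,-1) (0,-2) (0,-3) (-1,-3) (-1,-4) (-2,-4)

Derivation:
Initial moves: LDRDLDDL
Fold: move[5]->L => LDRDLLDL (positions: [(0, 0), (-1, 0), (-1, -1), (0, -1), (0, -2), (-1, -2), (-2, -2), (-2, -3), (-3, -3)])
Fold: move[4]->D => LDRDDLDL (positions: [(0, 0), (-1, 0), (-1, -1), (0, -1), (0, -2), (0, -3), (-1, -3), (-1, -4), (-2, -4)])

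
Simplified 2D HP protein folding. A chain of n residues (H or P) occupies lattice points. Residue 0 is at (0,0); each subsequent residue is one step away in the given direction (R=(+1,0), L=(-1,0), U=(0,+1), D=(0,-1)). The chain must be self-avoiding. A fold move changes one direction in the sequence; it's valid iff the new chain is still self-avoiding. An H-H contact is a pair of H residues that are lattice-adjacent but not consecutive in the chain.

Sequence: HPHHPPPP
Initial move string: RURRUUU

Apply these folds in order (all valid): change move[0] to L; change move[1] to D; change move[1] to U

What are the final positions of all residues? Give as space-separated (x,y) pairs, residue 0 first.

Answer: (0,0) (-1,0) (-1,1) (0,1) (1,1) (1,2) (1,3) (1,4)

Derivation:
Initial moves: RURRUUU
Fold: move[0]->L => LURRUUU (positions: [(0, 0), (-1, 0), (-1, 1), (0, 1), (1, 1), (1, 2), (1, 3), (1, 4)])
Fold: move[1]->D => LDRRUUU (positions: [(0, 0), (-1, 0), (-1, -1), (0, -1), (1, -1), (1, 0), (1, 1), (1, 2)])
Fold: move[1]->U => LURRUUU (positions: [(0, 0), (-1, 0), (-1, 1), (0, 1), (1, 1), (1, 2), (1, 3), (1, 4)])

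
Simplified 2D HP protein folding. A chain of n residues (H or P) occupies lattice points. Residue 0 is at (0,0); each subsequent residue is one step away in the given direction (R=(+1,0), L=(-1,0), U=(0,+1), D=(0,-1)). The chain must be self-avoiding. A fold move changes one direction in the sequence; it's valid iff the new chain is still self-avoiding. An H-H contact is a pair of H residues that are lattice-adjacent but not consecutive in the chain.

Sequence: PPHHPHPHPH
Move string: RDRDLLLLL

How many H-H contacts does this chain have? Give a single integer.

Positions: [(0, 0), (1, 0), (1, -1), (2, -1), (2, -2), (1, -2), (0, -2), (-1, -2), (-2, -2), (-3, -2)]
H-H contact: residue 2 @(1,-1) - residue 5 @(1, -2)

Answer: 1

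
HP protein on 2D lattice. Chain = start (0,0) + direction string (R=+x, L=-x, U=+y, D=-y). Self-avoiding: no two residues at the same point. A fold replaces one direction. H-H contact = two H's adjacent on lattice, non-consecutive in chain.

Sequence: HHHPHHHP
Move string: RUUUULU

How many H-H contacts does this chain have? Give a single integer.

Positions: [(0, 0), (1, 0), (1, 1), (1, 2), (1, 3), (1, 4), (0, 4), (0, 5)]
No H-H contacts found.

Answer: 0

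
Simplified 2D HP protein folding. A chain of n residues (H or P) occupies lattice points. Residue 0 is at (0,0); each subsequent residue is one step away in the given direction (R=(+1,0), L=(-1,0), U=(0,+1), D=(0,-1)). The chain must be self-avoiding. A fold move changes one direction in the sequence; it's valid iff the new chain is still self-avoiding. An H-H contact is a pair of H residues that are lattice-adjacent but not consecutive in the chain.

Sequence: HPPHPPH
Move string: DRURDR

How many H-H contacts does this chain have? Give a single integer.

Answer: 1

Derivation:
Positions: [(0, 0), (0, -1), (1, -1), (1, 0), (2, 0), (2, -1), (3, -1)]
H-H contact: residue 0 @(0,0) - residue 3 @(1, 0)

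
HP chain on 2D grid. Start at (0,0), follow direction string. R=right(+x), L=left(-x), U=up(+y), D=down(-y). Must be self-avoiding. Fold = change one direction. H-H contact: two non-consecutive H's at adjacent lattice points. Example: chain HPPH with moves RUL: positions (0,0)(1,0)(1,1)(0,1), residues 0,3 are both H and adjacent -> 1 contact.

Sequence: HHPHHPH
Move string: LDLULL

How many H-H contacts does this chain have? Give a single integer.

Answer: 1

Derivation:
Positions: [(0, 0), (-1, 0), (-1, -1), (-2, -1), (-2, 0), (-3, 0), (-4, 0)]
H-H contact: residue 1 @(-1,0) - residue 4 @(-2, 0)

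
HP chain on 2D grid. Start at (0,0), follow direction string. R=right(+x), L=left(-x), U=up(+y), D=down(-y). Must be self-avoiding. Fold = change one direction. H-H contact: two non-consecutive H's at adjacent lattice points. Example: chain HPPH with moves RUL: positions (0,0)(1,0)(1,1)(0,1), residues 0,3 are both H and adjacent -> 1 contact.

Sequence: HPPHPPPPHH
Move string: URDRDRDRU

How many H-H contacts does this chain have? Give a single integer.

Positions: [(0, 0), (0, 1), (1, 1), (1, 0), (2, 0), (2, -1), (3, -1), (3, -2), (4, -2), (4, -1)]
H-H contact: residue 0 @(0,0) - residue 3 @(1, 0)

Answer: 1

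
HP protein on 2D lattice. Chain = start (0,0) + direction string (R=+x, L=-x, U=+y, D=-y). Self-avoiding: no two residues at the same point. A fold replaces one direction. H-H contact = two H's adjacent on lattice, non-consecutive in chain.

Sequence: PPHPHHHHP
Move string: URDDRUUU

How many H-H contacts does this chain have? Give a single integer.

Answer: 1

Derivation:
Positions: [(0, 0), (0, 1), (1, 1), (1, 0), (1, -1), (2, -1), (2, 0), (2, 1), (2, 2)]
H-H contact: residue 2 @(1,1) - residue 7 @(2, 1)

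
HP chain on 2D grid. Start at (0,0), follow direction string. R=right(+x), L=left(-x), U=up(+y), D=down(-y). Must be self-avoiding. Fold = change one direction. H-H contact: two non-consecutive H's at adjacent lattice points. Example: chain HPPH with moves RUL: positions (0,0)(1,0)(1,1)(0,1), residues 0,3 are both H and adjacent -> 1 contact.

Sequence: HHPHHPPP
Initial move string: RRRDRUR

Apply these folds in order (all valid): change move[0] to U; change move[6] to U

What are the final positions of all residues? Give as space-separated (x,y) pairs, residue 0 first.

Initial moves: RRRDRUR
Fold: move[0]->U => URRDRUR (positions: [(0, 0), (0, 1), (1, 1), (2, 1), (2, 0), (3, 0), (3, 1), (4, 1)])
Fold: move[6]->U => URRDRUU (positions: [(0, 0), (0, 1), (1, 1), (2, 1), (2, 0), (3, 0), (3, 1), (3, 2)])

Answer: (0,0) (0,1) (1,1) (2,1) (2,0) (3,0) (3,1) (3,2)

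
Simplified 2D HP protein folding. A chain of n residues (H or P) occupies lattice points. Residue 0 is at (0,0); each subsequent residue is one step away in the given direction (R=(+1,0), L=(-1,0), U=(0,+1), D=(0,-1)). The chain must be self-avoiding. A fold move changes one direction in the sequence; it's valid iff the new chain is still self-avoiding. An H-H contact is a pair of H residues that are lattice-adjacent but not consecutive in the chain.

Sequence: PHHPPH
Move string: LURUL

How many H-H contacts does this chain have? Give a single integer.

Answer: 1

Derivation:
Positions: [(0, 0), (-1, 0), (-1, 1), (0, 1), (0, 2), (-1, 2)]
H-H contact: residue 2 @(-1,1) - residue 5 @(-1, 2)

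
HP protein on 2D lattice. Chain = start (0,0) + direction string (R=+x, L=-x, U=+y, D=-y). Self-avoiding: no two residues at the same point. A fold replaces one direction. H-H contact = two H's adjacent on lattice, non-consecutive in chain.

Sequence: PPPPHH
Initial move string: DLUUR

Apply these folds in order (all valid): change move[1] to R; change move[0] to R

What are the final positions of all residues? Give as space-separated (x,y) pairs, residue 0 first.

Initial moves: DLUUR
Fold: move[1]->R => DRUUR (positions: [(0, 0), (0, -1), (1, -1), (1, 0), (1, 1), (2, 1)])
Fold: move[0]->R => RRUUR (positions: [(0, 0), (1, 0), (2, 0), (2, 1), (2, 2), (3, 2)])

Answer: (0,0) (1,0) (2,0) (2,1) (2,2) (3,2)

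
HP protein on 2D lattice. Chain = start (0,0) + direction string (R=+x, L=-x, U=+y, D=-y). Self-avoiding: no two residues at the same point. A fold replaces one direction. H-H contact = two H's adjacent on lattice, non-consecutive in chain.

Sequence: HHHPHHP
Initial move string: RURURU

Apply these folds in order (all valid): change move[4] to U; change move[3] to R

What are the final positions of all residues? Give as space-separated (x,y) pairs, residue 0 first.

Initial moves: RURURU
Fold: move[4]->U => RURUUU (positions: [(0, 0), (1, 0), (1, 1), (2, 1), (2, 2), (2, 3), (2, 4)])
Fold: move[3]->R => RURRUU (positions: [(0, 0), (1, 0), (1, 1), (2, 1), (3, 1), (3, 2), (3, 3)])

Answer: (0,0) (1,0) (1,1) (2,1) (3,1) (3,2) (3,3)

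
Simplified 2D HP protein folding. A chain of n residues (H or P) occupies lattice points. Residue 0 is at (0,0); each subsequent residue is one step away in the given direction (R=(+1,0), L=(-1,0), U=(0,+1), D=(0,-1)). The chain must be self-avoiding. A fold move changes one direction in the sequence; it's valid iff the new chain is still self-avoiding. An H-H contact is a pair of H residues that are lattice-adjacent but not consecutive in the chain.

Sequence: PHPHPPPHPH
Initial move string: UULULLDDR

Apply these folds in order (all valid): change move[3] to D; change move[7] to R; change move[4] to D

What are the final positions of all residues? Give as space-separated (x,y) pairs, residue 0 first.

Answer: (0,0) (0,1) (0,2) (-1,2) (-1,1) (-1,0) (-2,0) (-2,-1) (-1,-1) (0,-1)

Derivation:
Initial moves: UULULLDDR
Fold: move[3]->D => UULDLLDDR (positions: [(0, 0), (0, 1), (0, 2), (-1, 2), (-1, 1), (-2, 1), (-3, 1), (-3, 0), (-3, -1), (-2, -1)])
Fold: move[7]->R => UULDLLDRR (positions: [(0, 0), (0, 1), (0, 2), (-1, 2), (-1, 1), (-2, 1), (-3, 1), (-3, 0), (-2, 0), (-1, 0)])
Fold: move[4]->D => UULDDLDRR (positions: [(0, 0), (0, 1), (0, 2), (-1, 2), (-1, 1), (-1, 0), (-2, 0), (-2, -1), (-1, -1), (0, -1)])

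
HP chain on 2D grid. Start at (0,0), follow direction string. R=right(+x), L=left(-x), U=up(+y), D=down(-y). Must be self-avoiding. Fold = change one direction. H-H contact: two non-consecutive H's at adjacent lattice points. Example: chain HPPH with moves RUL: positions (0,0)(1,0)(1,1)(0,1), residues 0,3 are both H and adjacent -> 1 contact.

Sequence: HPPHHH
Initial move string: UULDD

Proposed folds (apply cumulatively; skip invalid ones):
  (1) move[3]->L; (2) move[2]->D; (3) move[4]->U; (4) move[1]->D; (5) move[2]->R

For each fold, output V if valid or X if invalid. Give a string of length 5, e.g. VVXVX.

Answer: VXVXX

Derivation:
Initial: UULDD -> [(0, 0), (0, 1), (0, 2), (-1, 2), (-1, 1), (-1, 0)]
Fold 1: move[3]->L => UULLD VALID
Fold 2: move[2]->D => UUDLD INVALID (collision), skipped
Fold 3: move[4]->U => UULLU VALID
Fold 4: move[1]->D => UDLLU INVALID (collision), skipped
Fold 5: move[2]->R => UURLU INVALID (collision), skipped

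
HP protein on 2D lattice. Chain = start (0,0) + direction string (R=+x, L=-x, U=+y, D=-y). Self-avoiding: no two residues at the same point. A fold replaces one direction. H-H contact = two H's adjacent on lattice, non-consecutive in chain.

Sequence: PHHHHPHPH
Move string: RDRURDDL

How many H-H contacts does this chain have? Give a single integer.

Positions: [(0, 0), (1, 0), (1, -1), (2, -1), (2, 0), (3, 0), (3, -1), (3, -2), (2, -2)]
H-H contact: residue 1 @(1,0) - residue 4 @(2, 0)
H-H contact: residue 3 @(2,-1) - residue 6 @(3, -1)
H-H contact: residue 3 @(2,-1) - residue 8 @(2, -2)

Answer: 3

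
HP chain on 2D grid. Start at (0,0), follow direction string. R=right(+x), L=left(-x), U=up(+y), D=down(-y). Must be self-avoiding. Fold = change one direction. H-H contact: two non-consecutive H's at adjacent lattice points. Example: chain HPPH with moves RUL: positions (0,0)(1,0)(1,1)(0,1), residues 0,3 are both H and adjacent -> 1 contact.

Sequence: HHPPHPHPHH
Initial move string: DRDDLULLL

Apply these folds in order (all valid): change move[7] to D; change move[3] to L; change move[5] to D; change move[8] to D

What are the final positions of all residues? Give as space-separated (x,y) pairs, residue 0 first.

Answer: (0,0) (0,-1) (1,-1) (1,-2) (0,-2) (-1,-2) (-1,-3) (-2,-3) (-2,-4) (-2,-5)

Derivation:
Initial moves: DRDDLULLL
Fold: move[7]->D => DRDDLULDL (positions: [(0, 0), (0, -1), (1, -1), (1, -2), (1, -3), (0, -3), (0, -2), (-1, -2), (-1, -3), (-2, -3)])
Fold: move[3]->L => DRDLLULDL (positions: [(0, 0), (0, -1), (1, -1), (1, -2), (0, -2), (-1, -2), (-1, -1), (-2, -1), (-2, -2), (-3, -2)])
Fold: move[5]->D => DRDLLDLDL (positions: [(0, 0), (0, -1), (1, -1), (1, -2), (0, -2), (-1, -2), (-1, -3), (-2, -3), (-2, -4), (-3, -4)])
Fold: move[8]->D => DRDLLDLDD (positions: [(0, 0), (0, -1), (1, -1), (1, -2), (0, -2), (-1, -2), (-1, -3), (-2, -3), (-2, -4), (-2, -5)])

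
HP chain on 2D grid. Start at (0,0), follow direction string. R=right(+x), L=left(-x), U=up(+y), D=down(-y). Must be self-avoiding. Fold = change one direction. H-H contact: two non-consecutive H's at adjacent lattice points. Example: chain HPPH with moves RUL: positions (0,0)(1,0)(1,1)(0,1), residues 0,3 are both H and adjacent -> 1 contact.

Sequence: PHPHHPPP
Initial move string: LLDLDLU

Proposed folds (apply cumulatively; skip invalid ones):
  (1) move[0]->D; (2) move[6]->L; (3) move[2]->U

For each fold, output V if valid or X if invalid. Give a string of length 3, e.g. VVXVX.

Initial: LLDLDLU -> [(0, 0), (-1, 0), (-2, 0), (-2, -1), (-3, -1), (-3, -2), (-4, -2), (-4, -1)]
Fold 1: move[0]->D => DLDLDLU VALID
Fold 2: move[6]->L => DLDLDLL VALID
Fold 3: move[2]->U => DLULDLL VALID

Answer: VVV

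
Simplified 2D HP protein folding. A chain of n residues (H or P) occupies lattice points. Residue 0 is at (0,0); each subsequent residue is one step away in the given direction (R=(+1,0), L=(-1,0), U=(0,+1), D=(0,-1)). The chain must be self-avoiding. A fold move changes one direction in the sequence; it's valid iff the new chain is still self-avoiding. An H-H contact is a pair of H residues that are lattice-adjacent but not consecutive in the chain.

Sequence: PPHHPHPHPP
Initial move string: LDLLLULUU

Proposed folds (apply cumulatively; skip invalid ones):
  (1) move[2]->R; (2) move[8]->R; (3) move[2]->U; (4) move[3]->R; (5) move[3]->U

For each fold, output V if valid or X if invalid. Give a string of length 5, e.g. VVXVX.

Initial: LDLLLULUU -> [(0, 0), (-1, 0), (-1, -1), (-2, -1), (-3, -1), (-4, -1), (-4, 0), (-5, 0), (-5, 1), (-5, 2)]
Fold 1: move[2]->R => LDRLLULUU INVALID (collision), skipped
Fold 2: move[8]->R => LDLLLULUR VALID
Fold 3: move[2]->U => LDULLULUR INVALID (collision), skipped
Fold 4: move[3]->R => LDLRLULUR INVALID (collision), skipped
Fold 5: move[3]->U => LDLULULUR VALID

Answer: XVXXV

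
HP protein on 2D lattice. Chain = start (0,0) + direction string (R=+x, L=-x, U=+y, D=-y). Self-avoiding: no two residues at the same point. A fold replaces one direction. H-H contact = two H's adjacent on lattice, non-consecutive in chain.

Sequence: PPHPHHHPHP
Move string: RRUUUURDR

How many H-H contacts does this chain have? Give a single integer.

Positions: [(0, 0), (1, 0), (2, 0), (2, 1), (2, 2), (2, 3), (2, 4), (3, 4), (3, 3), (4, 3)]
H-H contact: residue 5 @(2,3) - residue 8 @(3, 3)

Answer: 1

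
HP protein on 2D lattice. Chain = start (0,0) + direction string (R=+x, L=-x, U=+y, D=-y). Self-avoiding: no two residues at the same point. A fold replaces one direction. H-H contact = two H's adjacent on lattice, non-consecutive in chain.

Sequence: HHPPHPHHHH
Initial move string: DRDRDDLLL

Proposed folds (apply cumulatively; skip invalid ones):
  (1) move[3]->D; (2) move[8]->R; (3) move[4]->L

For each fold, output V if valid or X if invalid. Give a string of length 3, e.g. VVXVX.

Answer: VXV

Derivation:
Initial: DRDRDDLLL -> [(0, 0), (0, -1), (1, -1), (1, -2), (2, -2), (2, -3), (2, -4), (1, -4), (0, -4), (-1, -4)]
Fold 1: move[3]->D => DRDDDDLLL VALID
Fold 2: move[8]->R => DRDDDDLLR INVALID (collision), skipped
Fold 3: move[4]->L => DRDDLDLLL VALID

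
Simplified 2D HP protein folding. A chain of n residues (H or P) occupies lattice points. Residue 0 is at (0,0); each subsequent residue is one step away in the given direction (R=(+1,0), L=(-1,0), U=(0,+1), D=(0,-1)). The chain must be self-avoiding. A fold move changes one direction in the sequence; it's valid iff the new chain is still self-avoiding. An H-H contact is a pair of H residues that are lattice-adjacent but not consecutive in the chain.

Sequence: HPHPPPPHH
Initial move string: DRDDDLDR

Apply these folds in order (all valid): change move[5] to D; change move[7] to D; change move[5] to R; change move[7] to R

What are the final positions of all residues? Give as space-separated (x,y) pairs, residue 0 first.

Answer: (0,0) (0,-1) (1,-1) (1,-2) (1,-3) (1,-4) (2,-4) (2,-5) (3,-5)

Derivation:
Initial moves: DRDDDLDR
Fold: move[5]->D => DRDDDDDR (positions: [(0, 0), (0, -1), (1, -1), (1, -2), (1, -3), (1, -4), (1, -5), (1, -6), (2, -6)])
Fold: move[7]->D => DRDDDDDD (positions: [(0, 0), (0, -1), (1, -1), (1, -2), (1, -3), (1, -4), (1, -5), (1, -6), (1, -7)])
Fold: move[5]->R => DRDDDRDD (positions: [(0, 0), (0, -1), (1, -1), (1, -2), (1, -3), (1, -4), (2, -4), (2, -5), (2, -6)])
Fold: move[7]->R => DRDDDRDR (positions: [(0, 0), (0, -1), (1, -1), (1, -2), (1, -3), (1, -4), (2, -4), (2, -5), (3, -5)])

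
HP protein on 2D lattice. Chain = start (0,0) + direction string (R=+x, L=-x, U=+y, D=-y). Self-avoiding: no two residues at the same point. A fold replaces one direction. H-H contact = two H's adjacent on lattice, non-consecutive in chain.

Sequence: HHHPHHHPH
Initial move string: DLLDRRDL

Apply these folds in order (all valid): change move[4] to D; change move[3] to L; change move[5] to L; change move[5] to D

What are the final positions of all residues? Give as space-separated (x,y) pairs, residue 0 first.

Answer: (0,0) (0,-1) (-1,-1) (-2,-1) (-3,-1) (-3,-2) (-3,-3) (-3,-4) (-4,-4)

Derivation:
Initial moves: DLLDRRDL
Fold: move[4]->D => DLLDDRDL (positions: [(0, 0), (0, -1), (-1, -1), (-2, -1), (-2, -2), (-2, -3), (-1, -3), (-1, -4), (-2, -4)])
Fold: move[3]->L => DLLLDRDL (positions: [(0, 0), (0, -1), (-1, -1), (-2, -1), (-3, -1), (-3, -2), (-2, -2), (-2, -3), (-3, -3)])
Fold: move[5]->L => DLLLDLDL (positions: [(0, 0), (0, -1), (-1, -1), (-2, -1), (-3, -1), (-3, -2), (-4, -2), (-4, -3), (-5, -3)])
Fold: move[5]->D => DLLLDDDL (positions: [(0, 0), (0, -1), (-1, -1), (-2, -1), (-3, -1), (-3, -2), (-3, -3), (-3, -4), (-4, -4)])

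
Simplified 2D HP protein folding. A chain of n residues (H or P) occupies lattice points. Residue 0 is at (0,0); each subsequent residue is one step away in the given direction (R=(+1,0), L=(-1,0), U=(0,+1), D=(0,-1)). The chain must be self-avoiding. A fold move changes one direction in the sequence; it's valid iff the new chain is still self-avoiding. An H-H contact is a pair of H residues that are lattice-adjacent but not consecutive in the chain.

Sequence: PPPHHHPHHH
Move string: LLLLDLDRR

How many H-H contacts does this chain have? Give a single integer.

Positions: [(0, 0), (-1, 0), (-2, 0), (-3, 0), (-4, 0), (-4, -1), (-5, -1), (-5, -2), (-4, -2), (-3, -2)]
H-H contact: residue 5 @(-4,-1) - residue 8 @(-4, -2)

Answer: 1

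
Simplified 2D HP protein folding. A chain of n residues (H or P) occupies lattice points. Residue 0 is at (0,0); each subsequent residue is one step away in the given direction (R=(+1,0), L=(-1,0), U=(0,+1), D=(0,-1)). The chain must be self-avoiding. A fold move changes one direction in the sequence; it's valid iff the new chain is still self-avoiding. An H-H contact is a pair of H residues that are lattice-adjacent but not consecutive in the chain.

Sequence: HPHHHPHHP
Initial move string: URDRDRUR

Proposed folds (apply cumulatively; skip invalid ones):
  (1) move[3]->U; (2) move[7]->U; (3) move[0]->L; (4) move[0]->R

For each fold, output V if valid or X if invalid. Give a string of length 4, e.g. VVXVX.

Answer: XVXV

Derivation:
Initial: URDRDRUR -> [(0, 0), (0, 1), (1, 1), (1, 0), (2, 0), (2, -1), (3, -1), (3, 0), (4, 0)]
Fold 1: move[3]->U => URDUDRUR INVALID (collision), skipped
Fold 2: move[7]->U => URDRDRUU VALID
Fold 3: move[0]->L => LRDRDRUU INVALID (collision), skipped
Fold 4: move[0]->R => RRDRDRUU VALID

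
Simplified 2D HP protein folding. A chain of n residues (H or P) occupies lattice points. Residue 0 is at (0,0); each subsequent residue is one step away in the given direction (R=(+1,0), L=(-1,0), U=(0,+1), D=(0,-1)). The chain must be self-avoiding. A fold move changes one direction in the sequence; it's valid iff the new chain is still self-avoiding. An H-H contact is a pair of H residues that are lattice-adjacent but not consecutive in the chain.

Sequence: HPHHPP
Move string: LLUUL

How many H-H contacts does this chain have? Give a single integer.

Answer: 0

Derivation:
Positions: [(0, 0), (-1, 0), (-2, 0), (-2, 1), (-2, 2), (-3, 2)]
No H-H contacts found.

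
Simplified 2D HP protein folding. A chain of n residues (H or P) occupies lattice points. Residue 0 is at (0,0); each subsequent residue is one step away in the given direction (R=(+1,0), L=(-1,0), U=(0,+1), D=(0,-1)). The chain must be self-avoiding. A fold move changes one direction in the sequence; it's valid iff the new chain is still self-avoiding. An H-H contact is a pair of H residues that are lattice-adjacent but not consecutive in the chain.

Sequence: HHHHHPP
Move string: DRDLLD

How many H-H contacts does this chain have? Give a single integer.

Answer: 1

Derivation:
Positions: [(0, 0), (0, -1), (1, -1), (1, -2), (0, -2), (-1, -2), (-1, -3)]
H-H contact: residue 1 @(0,-1) - residue 4 @(0, -2)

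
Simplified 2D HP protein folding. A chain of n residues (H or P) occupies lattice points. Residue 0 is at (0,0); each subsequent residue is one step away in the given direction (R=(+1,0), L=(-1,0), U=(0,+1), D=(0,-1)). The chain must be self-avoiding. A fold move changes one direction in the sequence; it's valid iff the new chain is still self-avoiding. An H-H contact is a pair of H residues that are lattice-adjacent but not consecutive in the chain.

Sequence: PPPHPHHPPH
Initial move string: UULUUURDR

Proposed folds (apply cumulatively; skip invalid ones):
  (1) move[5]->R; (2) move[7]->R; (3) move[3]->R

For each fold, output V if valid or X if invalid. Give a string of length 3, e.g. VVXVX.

Answer: VVX

Derivation:
Initial: UULUUURDR -> [(0, 0), (0, 1), (0, 2), (-1, 2), (-1, 3), (-1, 4), (-1, 5), (0, 5), (0, 4), (1, 4)]
Fold 1: move[5]->R => UULUURRDR VALID
Fold 2: move[7]->R => UULUURRRR VALID
Fold 3: move[3]->R => UULRURRRR INVALID (collision), skipped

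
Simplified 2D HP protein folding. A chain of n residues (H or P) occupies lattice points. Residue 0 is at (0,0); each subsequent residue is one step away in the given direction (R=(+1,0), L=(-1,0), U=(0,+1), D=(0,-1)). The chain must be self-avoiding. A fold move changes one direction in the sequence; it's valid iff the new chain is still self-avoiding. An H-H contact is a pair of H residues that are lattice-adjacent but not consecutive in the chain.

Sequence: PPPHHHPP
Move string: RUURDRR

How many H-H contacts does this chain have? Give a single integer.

Answer: 0

Derivation:
Positions: [(0, 0), (1, 0), (1, 1), (1, 2), (2, 2), (2, 1), (3, 1), (4, 1)]
No H-H contacts found.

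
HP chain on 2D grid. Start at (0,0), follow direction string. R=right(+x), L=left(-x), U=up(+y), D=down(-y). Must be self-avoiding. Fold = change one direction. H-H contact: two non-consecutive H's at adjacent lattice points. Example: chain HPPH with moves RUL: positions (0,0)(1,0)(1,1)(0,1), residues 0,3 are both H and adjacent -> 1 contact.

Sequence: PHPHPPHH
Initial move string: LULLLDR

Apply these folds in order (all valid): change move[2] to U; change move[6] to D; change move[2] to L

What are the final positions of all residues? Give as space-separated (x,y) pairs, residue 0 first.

Initial moves: LULLLDR
Fold: move[2]->U => LUULLDR (positions: [(0, 0), (-1, 0), (-1, 1), (-1, 2), (-2, 2), (-3, 2), (-3, 1), (-2, 1)])
Fold: move[6]->D => LUULLDD (positions: [(0, 0), (-1, 0), (-1, 1), (-1, 2), (-2, 2), (-3, 2), (-3, 1), (-3, 0)])
Fold: move[2]->L => LULLLDD (positions: [(0, 0), (-1, 0), (-1, 1), (-2, 1), (-3, 1), (-4, 1), (-4, 0), (-4, -1)])

Answer: (0,0) (-1,0) (-1,1) (-2,1) (-3,1) (-4,1) (-4,0) (-4,-1)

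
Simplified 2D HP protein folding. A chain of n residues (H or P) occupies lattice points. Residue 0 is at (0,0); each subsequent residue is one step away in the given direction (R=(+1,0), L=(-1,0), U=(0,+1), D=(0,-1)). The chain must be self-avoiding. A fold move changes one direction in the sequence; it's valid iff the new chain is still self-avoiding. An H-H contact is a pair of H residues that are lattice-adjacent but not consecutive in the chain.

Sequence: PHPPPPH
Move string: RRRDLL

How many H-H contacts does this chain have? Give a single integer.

Positions: [(0, 0), (1, 0), (2, 0), (3, 0), (3, -1), (2, -1), (1, -1)]
H-H contact: residue 1 @(1,0) - residue 6 @(1, -1)

Answer: 1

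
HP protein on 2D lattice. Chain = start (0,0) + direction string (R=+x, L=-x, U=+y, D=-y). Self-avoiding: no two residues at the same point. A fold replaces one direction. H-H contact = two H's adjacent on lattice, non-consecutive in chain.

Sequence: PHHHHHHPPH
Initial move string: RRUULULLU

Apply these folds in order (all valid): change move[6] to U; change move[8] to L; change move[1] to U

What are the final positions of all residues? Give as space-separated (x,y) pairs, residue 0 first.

Initial moves: RRUULULLU
Fold: move[6]->U => RRUULUULU (positions: [(0, 0), (1, 0), (2, 0), (2, 1), (2, 2), (1, 2), (1, 3), (1, 4), (0, 4), (0, 5)])
Fold: move[8]->L => RRUULUULL (positions: [(0, 0), (1, 0), (2, 0), (2, 1), (2, 2), (1, 2), (1, 3), (1, 4), (0, 4), (-1, 4)])
Fold: move[1]->U => RUUULUULL (positions: [(0, 0), (1, 0), (1, 1), (1, 2), (1, 3), (0, 3), (0, 4), (0, 5), (-1, 5), (-2, 5)])

Answer: (0,0) (1,0) (1,1) (1,2) (1,3) (0,3) (0,4) (0,5) (-1,5) (-2,5)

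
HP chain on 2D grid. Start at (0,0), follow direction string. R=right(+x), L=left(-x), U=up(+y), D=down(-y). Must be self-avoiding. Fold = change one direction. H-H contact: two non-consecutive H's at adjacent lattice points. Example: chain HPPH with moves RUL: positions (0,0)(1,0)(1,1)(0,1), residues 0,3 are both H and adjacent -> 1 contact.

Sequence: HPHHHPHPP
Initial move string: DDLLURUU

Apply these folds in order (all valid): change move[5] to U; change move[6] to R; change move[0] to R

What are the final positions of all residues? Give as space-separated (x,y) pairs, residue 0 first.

Initial moves: DDLLURUU
Fold: move[5]->U => DDLLUUUU (positions: [(0, 0), (0, -1), (0, -2), (-1, -2), (-2, -2), (-2, -1), (-2, 0), (-2, 1), (-2, 2)])
Fold: move[6]->R => DDLLUURU (positions: [(0, 0), (0, -1), (0, -2), (-1, -2), (-2, -2), (-2, -1), (-2, 0), (-1, 0), (-1, 1)])
Fold: move[0]->R => RDLLUURU (positions: [(0, 0), (1, 0), (1, -1), (0, -1), (-1, -1), (-1, 0), (-1, 1), (0, 1), (0, 2)])

Answer: (0,0) (1,0) (1,-1) (0,-1) (-1,-1) (-1,0) (-1,1) (0,1) (0,2)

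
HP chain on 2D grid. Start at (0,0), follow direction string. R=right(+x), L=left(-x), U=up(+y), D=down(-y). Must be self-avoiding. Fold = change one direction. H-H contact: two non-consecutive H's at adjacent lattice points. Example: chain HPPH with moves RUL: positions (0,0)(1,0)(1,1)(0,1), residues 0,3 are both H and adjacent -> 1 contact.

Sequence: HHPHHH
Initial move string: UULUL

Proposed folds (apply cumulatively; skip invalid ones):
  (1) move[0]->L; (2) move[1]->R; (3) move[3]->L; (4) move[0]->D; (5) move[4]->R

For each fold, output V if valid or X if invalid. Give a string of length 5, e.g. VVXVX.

Answer: VXVXX

Derivation:
Initial: UULUL -> [(0, 0), (0, 1), (0, 2), (-1, 2), (-1, 3), (-2, 3)]
Fold 1: move[0]->L => LULUL VALID
Fold 2: move[1]->R => LRLUL INVALID (collision), skipped
Fold 3: move[3]->L => LULLL VALID
Fold 4: move[0]->D => DULLL INVALID (collision), skipped
Fold 5: move[4]->R => LULLR INVALID (collision), skipped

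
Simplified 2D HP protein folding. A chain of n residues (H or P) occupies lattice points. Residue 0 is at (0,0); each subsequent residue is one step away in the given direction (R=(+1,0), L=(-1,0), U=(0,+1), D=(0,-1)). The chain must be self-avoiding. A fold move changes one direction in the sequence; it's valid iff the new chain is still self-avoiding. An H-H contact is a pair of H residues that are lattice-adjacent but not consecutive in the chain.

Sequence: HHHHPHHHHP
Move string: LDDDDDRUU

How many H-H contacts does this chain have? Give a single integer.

Positions: [(0, 0), (-1, 0), (-1, -1), (-1, -2), (-1, -3), (-1, -4), (-1, -5), (0, -5), (0, -4), (0, -3)]
H-H contact: residue 5 @(-1,-4) - residue 8 @(0, -4)

Answer: 1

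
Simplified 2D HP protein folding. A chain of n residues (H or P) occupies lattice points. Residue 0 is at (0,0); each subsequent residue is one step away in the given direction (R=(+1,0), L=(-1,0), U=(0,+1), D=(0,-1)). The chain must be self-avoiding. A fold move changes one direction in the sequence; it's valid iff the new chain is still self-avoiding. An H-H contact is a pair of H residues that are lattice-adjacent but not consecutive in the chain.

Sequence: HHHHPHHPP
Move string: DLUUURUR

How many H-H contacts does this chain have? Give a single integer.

Answer: 1

Derivation:
Positions: [(0, 0), (0, -1), (-1, -1), (-1, 0), (-1, 1), (-1, 2), (0, 2), (0, 3), (1, 3)]
H-H contact: residue 0 @(0,0) - residue 3 @(-1, 0)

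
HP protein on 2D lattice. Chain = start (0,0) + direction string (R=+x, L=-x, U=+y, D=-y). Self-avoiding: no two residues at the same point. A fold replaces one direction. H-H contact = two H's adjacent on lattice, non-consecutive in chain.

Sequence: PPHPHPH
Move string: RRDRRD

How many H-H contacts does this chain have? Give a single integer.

Answer: 0

Derivation:
Positions: [(0, 0), (1, 0), (2, 0), (2, -1), (3, -1), (4, -1), (4, -2)]
No H-H contacts found.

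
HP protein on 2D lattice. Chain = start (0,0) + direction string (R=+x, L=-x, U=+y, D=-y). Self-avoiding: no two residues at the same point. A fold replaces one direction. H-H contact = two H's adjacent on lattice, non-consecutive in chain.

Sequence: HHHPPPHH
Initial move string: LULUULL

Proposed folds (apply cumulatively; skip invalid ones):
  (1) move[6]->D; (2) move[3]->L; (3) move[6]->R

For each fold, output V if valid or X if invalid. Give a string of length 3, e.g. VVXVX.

Initial: LULUULL -> [(0, 0), (-1, 0), (-1, 1), (-2, 1), (-2, 2), (-2, 3), (-3, 3), (-4, 3)]
Fold 1: move[6]->D => LULUULD VALID
Fold 2: move[3]->L => LULLULD VALID
Fold 3: move[6]->R => LULLULR INVALID (collision), skipped

Answer: VVX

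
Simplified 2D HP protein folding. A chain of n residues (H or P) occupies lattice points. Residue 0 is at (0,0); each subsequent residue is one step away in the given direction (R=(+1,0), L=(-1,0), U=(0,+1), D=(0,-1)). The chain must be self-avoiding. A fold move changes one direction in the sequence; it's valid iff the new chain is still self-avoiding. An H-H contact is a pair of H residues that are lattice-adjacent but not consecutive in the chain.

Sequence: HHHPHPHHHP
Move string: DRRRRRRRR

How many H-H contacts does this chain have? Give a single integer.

Answer: 0

Derivation:
Positions: [(0, 0), (0, -1), (1, -1), (2, -1), (3, -1), (4, -1), (5, -1), (6, -1), (7, -1), (8, -1)]
No H-H contacts found.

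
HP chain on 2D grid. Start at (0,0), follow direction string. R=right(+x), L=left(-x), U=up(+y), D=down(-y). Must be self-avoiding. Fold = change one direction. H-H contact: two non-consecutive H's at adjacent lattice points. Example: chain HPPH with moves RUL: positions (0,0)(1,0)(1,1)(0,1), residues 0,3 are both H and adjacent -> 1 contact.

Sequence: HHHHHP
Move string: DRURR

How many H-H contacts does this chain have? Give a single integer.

Positions: [(0, 0), (0, -1), (1, -1), (1, 0), (2, 0), (3, 0)]
H-H contact: residue 0 @(0,0) - residue 3 @(1, 0)

Answer: 1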